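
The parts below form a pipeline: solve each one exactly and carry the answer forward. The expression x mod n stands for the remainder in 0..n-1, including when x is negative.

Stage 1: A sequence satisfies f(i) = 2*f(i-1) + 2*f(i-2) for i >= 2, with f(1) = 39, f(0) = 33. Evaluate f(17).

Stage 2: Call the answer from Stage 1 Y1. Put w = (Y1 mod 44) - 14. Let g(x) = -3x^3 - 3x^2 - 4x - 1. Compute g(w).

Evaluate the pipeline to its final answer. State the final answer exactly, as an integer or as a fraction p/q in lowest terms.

Stage 1: f(2) = 2*(39) + 2*(33) = 144; iterating: f(2)=144, f(3)=366, f(4)=1020, f(5)=2772, f(6)=7584, f(7)=20712, f(8)=56592, f(9)=154608, f(10)=422400, f(11)=1154016, f(12)=3152832, f(13)=8613696, f(14)=23533056, f(15)=64293504, f(16)=175653120, f(17)=479893248; answer 479893248
Stage 2: Y1 = 479893248; w = 18; -3*(18)^3 - 3*(18)^2 - 4*(18)^1 - 1 = (-17496) + (-972) + (-72) + (-1) = -18541; answer -18541

-18541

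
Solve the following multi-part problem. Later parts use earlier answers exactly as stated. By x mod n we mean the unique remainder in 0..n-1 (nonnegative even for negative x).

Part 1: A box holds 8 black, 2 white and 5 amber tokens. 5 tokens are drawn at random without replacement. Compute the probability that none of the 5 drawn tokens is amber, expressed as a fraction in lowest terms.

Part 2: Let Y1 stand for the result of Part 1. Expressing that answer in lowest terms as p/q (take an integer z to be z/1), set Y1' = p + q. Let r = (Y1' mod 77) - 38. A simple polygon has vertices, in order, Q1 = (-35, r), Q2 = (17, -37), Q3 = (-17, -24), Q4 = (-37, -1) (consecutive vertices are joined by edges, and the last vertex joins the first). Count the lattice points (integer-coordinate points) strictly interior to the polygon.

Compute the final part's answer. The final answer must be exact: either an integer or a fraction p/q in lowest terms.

648

Part 1: total draws C(15,5) = 3003; favorable C(10,5) = 252; P = 12/143; answer 12/143
Part 2: Y1 = 12/143; threaded value p + q = 155; r = -37; cross terms: (-35*-37 - 17*-37)=1924, (17*-24 - -17*-37)=-1037, (-17*-1 - -37*-24)=-871, (-37*-37 - -35*-1)=1334; twice the area = |1350| = 1350; area = 675; boundary points = 52 + 1 + 1 + 2 = 56; strictly interior points = area - boundary/2 + 1 = 648; answer 648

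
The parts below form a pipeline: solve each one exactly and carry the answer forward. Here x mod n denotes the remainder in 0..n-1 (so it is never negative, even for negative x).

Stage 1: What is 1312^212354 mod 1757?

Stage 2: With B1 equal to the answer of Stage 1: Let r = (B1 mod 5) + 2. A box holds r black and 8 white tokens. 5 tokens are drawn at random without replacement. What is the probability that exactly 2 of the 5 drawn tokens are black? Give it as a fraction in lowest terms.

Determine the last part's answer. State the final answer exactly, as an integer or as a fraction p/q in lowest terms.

14/33

Stage 1: squarings mod 1757: 1312^1=1312, 1312^2=1241, 1312^4=949, 1312^8=1017, 1312^16=1173, 1312^32=198, 1312^64=550, 1312^128=296, 1312^256=1523, 1312^512=289, 1312^1024=942, 1312^2048=79, 1312^4096=970, 1312^8192=905, 1312^16384=263, 1312^32768=646, 1312^65536=907, 1312^131072=373; 1312^212354 = 1312^2 * 1312^128 * 1312^256 * 1312^1024 * 1312^2048 * 1312^4096 * 1312^8192 * 1312^65536 * 1312^131072 = 562 (mod 1757); answer 562
Stage 2: B1 = 562; r = 4; total draws C(12,5) = 792; favorable C(4,2)*C(8,3) = 336; P = 14/33; answer 14/33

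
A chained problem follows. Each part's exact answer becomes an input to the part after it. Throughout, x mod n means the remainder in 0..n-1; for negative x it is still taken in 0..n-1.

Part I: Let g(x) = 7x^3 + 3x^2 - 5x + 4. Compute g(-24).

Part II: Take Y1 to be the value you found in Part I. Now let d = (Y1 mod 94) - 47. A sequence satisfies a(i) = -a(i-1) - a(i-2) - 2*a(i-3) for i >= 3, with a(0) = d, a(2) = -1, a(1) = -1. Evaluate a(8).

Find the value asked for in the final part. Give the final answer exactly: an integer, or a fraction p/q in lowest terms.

Part I: 7*(-24)^3 + 3*(-24)^2 - 5*(-24)^1 + 4 = (-96768) + (1728) + (120) + (4) = -94916; answer -94916
Part II: Y1 = -94916; d = -23; a(3) = -1*(-1) - 1*(-1) - 2*(-23) = 48; iterating: a(3)=48, a(4)=-45, a(5)=-1, a(6)=-50, a(7)=141, a(8)=-89; answer -89

-89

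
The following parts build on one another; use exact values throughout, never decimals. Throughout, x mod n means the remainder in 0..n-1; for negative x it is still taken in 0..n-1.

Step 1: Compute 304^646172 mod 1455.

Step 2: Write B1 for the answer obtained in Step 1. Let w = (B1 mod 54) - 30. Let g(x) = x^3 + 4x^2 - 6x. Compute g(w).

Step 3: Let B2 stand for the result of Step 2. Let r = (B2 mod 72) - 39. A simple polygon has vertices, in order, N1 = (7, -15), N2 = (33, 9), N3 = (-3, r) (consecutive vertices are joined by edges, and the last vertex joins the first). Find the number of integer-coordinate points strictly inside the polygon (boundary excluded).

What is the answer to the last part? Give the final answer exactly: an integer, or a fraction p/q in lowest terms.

572

Step 1: squarings mod 1455: 304^1=304, 304^2=751, 304^4=916, 304^8=976, 304^16=1006, 304^32=811, 304^64=61, 304^128=811, 304^256=61, 304^512=811, 304^1024=61, 304^2048=811, 304^4096=61, 304^8192=811, 304^16384=61, 304^32768=811, 304^65536=61, 304^131072=811, 304^262144=61, 304^524288=811; 304^646172 = 304^4 * 304^8 * 304^16 * 304^1024 * 304^2048 * 304^4096 * 304^16384 * 304^32768 * 304^65536 * 304^524288 = 961 (mod 1455); answer 961
Step 2: B1 = 961; w = 13; 1*(13)^3 + 4*(13)^2 - 6*(13)^1 = (2197) + (676) + (-78) = 2795; answer 2795
Step 3: B2 = 2795; r = 20; cross terms: (7*9 - 33*-15)=558, (33*20 - -3*9)=687, (-3*-15 - 7*20)=-95; twice the area = |1150| = 1150; area = 575; boundary points = 2 + 1 + 5 = 8; strictly interior points = area - boundary/2 + 1 = 572; answer 572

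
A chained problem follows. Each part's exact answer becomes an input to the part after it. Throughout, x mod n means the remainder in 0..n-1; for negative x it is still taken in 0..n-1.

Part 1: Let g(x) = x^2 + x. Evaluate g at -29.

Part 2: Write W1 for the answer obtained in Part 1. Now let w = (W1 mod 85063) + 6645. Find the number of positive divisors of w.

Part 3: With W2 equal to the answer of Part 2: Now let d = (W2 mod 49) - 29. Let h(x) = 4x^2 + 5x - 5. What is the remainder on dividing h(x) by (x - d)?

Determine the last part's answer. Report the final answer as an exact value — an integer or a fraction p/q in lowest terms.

Part 1: 1*(-29)^2 + 1*(-29)^1 = (841) + (-29) = 812; answer 812
Part 2: W1 = 812; w = 7457; 7457 is prime, so its only divisors are 1 and 7457; count = 2; answer 2
Part 3: W2 = 2; d = -27; remainder = value at the root: 4*(-27)^2 + 5*(-27)^1 - 5 = (2916) + (-135) + (-5) = 2776; answer 2776

2776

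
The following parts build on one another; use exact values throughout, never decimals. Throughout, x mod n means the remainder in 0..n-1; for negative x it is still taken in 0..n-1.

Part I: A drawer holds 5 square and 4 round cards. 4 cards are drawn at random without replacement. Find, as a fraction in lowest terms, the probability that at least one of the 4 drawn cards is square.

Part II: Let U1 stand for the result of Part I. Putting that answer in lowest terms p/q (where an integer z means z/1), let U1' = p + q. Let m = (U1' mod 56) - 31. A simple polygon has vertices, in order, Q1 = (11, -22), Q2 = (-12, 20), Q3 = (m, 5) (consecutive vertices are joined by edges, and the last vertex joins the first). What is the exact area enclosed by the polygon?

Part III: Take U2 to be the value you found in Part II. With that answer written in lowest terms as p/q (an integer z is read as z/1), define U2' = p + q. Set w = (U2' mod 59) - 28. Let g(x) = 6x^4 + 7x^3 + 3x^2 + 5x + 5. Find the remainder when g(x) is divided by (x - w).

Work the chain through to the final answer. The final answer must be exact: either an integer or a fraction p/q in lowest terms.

Part I: total draws C(9,4) = 126; complement C(4,4) = 1; favorable 126 - 1 = 125; P = 125/126; answer 125/126
Part II: U1 = 125/126; threaded value p + q = 251; m = -4; cross terms: (11*20 - -12*-22)=-44, (-12*5 - -4*20)=20, (-4*-22 - 11*5)=33; twice the area = |9| = 9; area = 9/2; answer 9/2
Part III: U2 = 9/2; threaded value p + q = 11; w = -17; remainder = value at the root: 6*(-17)^4 + 7*(-17)^3 + 3*(-17)^2 + 5*(-17)^1 + 5 = (501126) + (-34391) + (867) + (-85) + (5) = 467522; answer 467522

467522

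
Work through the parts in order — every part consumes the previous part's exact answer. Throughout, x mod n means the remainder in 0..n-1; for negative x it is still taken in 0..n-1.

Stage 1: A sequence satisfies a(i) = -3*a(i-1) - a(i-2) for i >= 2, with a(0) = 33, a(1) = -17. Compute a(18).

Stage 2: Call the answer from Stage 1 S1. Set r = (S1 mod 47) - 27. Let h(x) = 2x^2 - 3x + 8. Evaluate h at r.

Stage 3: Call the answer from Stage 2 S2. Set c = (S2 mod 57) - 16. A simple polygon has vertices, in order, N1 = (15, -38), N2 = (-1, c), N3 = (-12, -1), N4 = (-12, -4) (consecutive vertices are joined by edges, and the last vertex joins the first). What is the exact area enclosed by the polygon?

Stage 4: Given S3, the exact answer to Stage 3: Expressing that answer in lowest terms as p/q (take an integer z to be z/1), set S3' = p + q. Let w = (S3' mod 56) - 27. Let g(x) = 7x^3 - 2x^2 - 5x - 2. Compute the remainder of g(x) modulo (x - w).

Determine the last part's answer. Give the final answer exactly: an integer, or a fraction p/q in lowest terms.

Stage 1: a(2) = -3*(-17) - 1*(33) = 18; iterating: a(2)=18, a(3)=-37, a(4)=93, a(5)=-242, a(6)=633, a(7)=-1657, a(8)=4338, a(9)=-11357, a(10)=29733, a(11)=-77842, a(12)=203793, a(13)=-533537, a(14)=1396818, a(15)=-3656917, a(16)=9573933, a(17)=-25064882, a(18)=65620713; answer 65620713
Stage 2: S1 = 65620713; r = -9; 2*(-9)^2 - 3*(-9)^1 + 8 = (162) + (27) + (8) = 197; answer 197
Stage 3: S2 = 197; c = 10; cross terms: (15*10 - -1*-38)=112, (-1*-1 - -12*10)=121, (-12*-4 - -12*-1)=36, (-12*-38 - 15*-4)=516; twice the area = |785| = 785; area = 785/2; answer 785/2
Stage 4: S3 = 785/2; threaded value p + q = 787; w = -24; remainder = value at the root: 7*(-24)^3 - 2*(-24)^2 - 5*(-24)^1 - 2 = (-96768) + (-1152) + (120) + (-2) = -97802; answer -97802

-97802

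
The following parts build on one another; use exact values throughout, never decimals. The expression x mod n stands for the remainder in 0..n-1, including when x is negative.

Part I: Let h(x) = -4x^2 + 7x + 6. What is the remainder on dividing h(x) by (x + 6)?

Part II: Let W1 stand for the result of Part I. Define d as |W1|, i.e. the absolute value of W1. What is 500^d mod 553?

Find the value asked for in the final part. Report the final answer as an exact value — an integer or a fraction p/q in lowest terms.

Part I: remainder = value at the root: -4*(-6)^2 + 7*(-6)^1 + 6 = (-144) + (-42) + (6) = -180; answer -180
Part II: W1 = -180; d = 180; squarings mod 553: 500^1=500, 500^2=44, 500^4=277, 500^8=415, 500^16=242, 500^32=499, 500^64=151, 500^128=128; 500^180 = 500^4 * 500^16 * 500^32 * 500^128 = 337 (mod 553); answer 337

337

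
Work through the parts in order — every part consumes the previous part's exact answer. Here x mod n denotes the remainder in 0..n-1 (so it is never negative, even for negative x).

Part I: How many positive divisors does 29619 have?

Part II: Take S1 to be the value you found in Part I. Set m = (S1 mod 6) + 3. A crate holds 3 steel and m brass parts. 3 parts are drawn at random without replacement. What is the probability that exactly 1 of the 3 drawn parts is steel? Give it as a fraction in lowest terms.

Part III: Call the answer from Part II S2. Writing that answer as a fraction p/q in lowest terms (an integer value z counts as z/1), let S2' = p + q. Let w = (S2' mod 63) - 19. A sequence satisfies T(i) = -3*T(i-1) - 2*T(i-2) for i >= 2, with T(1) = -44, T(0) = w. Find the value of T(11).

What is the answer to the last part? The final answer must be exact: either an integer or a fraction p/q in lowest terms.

Part I: 29619 = 3^3 * 1097; number of divisors = (3+1) * (1+1) = 8; answer 8
Part II: S1 = 8; m = 5; total draws C(8,3) = 56; favorable C(3,1)*C(5,2) = 30; P = 15/28; answer 15/28
Part III: S2 = 15/28; threaded value p + q = 43; w = 24; T(2) = -3*(-44) - 2*(24) = 84; iterating: T(2)=84, T(3)=-164, T(4)=324, T(5)=-644, T(6)=1284, T(7)=-2564, T(8)=5124, T(9)=-10244, T(10)=20484, T(11)=-40964; answer -40964

-40964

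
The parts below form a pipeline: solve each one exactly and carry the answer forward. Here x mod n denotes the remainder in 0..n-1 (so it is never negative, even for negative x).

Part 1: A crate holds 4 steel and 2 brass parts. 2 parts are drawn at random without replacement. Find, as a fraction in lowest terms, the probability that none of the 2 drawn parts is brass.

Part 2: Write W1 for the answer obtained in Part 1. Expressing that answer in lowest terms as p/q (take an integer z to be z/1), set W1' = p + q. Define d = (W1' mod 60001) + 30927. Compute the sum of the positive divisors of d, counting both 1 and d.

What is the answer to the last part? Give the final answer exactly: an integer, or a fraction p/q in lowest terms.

46404

Part 1: total draws C(6,2) = 15; favorable C(4,2) = 6; P = 2/5; answer 2/5
Part 2: W1 = 2/5; threaded value p + q = 7; d = 30934; 30934 = 2 * 15467; sigma = (1 + 2) * (1 + 15467) = 3 * 15468 = 46404; answer 46404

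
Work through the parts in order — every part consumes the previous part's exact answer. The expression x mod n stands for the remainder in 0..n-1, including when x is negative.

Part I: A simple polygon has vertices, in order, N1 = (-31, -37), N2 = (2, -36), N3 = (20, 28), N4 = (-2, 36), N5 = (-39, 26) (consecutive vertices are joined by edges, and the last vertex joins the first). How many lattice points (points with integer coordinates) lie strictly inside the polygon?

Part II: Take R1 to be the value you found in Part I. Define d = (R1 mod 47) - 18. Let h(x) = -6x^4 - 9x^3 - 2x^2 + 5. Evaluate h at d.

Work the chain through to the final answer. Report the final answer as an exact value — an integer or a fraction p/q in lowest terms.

-171

Part I: cross terms: (-31*-36 - 2*-37)=1190, (2*28 - 20*-36)=776, (20*36 - -2*28)=776, (-2*26 - -39*36)=1352, (-39*-37 - -31*26)=2249; twice the area = |6343| = 6343; area = 6343/2; boundary points = 1 + 2 + 2 + 1 + 1 = 7; strictly interior points = area - boundary/2 + 1 = 3169; answer 3169
Part II: R1 = 3169; d = 2; -6*(2)^4 - 9*(2)^3 - 2*(2)^2 + 5 = (-96) + (-72) + (-8) + (5) = -171; answer -171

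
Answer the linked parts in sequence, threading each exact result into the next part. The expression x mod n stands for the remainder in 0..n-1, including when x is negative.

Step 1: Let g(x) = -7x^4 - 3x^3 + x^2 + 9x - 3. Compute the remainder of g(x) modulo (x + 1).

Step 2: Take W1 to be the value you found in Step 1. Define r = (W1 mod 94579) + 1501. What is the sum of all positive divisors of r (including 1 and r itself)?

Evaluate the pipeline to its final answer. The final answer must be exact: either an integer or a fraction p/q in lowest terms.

Step 1: remainder = value at the root: -7*(-1)^4 - 3*(-1)^3 + 1*(-1)^2 + 9*(-1)^1 - 3 = (-7) + (3) + (1) + (-9) + (-3) = -15; answer -15
Step 2: W1 = -15; r = 96065; 96065 = 5 * 19213; sigma = (1 + 5) * (1 + 19213) = 6 * 19214 = 115284; answer 115284

115284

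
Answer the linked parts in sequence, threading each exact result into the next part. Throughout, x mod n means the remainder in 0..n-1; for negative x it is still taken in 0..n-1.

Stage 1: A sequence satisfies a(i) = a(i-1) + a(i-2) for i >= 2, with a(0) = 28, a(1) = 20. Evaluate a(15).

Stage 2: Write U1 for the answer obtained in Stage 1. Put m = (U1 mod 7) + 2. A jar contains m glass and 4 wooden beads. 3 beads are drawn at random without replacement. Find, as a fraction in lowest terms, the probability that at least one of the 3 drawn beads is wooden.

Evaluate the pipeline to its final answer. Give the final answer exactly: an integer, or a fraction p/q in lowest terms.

Stage 1: a(2) = 1*(20) + 1*(28) = 48; iterating: a(2)=48, a(3)=68, a(4)=116, a(5)=184, a(6)=300, a(7)=484, a(8)=784, a(9)=1268, a(10)=2052, a(11)=3320, a(12)=5372, a(13)=8692, a(14)=14064, a(15)=22756; answer 22756
Stage 2: U1 = 22756; m = 8; total draws C(12,3) = 220; complement C(8,3) = 56; favorable 220 - 56 = 164; P = 41/55; answer 41/55

41/55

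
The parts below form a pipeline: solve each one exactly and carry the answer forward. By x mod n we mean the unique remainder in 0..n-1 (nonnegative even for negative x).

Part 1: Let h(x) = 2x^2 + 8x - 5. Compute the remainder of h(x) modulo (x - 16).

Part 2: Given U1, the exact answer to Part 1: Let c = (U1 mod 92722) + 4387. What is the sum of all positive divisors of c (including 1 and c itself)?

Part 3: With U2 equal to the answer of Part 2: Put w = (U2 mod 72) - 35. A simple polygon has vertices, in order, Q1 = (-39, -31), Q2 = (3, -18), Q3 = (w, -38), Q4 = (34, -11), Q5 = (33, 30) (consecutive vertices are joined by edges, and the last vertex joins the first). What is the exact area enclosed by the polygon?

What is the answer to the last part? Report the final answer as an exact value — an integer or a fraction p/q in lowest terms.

Part 1: remainder = value at the root: 2*(16)^2 + 8*(16)^1 - 5 = (512) + (128) + (-5) = 635; answer 635
Part 2: U1 = 635; c = 5022; 5022 = 2 * 3^4 * 31; sigma = (1 + 2) * (1 + 3 + 9 + 27 + 81) * (1 + 31) = 3 * 121 * 32 = 11616; answer 11616
Part 3: U2 = 11616; w = -11; cross terms: (-39*-18 - 3*-31)=795, (3*-38 - -11*-18)=-312, (-11*-11 - 34*-38)=1413, (34*30 - 33*-11)=1383, (33*-31 - -39*30)=147; twice the area = |3426| = 3426; area = 1713; answer 1713

1713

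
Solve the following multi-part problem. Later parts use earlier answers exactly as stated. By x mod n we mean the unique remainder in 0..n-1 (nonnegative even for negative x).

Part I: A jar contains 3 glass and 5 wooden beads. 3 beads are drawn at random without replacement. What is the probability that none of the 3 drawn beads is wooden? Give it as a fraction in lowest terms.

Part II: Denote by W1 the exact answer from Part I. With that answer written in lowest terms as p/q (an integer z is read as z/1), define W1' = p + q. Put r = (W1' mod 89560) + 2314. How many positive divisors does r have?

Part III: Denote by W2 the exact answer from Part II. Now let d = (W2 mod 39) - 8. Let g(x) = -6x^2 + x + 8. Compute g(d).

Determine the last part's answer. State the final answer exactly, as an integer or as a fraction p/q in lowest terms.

Part I: total draws C(8,3) = 56; favorable C(3,3) = 1; P = 1/56; answer 1/56
Part II: W1 = 1/56; threaded value p + q = 57; r = 2371; 2371 is prime, so its only divisors are 1 and 2371; count = 2; answer 2
Part III: W2 = 2; d = -6; -6*(-6)^2 + 1*(-6)^1 + 8 = (-216) + (-6) + (8) = -214; answer -214

-214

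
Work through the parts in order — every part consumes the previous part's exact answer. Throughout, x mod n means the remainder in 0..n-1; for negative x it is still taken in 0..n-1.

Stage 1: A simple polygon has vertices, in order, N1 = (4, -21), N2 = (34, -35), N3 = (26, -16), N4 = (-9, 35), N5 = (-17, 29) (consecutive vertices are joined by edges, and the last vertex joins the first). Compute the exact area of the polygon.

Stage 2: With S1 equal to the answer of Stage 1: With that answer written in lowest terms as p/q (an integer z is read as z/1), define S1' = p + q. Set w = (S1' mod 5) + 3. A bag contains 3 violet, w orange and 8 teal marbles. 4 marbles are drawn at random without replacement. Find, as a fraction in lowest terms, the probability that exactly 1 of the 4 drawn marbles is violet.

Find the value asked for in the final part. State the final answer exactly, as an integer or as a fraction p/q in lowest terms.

Stage 1: cross terms: (4*-35 - 34*-21)=574, (34*-16 - 26*-35)=366, (26*35 - -9*-16)=766, (-9*29 - -17*35)=334, (-17*-21 - 4*29)=241; twice the area = |2281| = 2281; area = 2281/2; answer 2281/2
Stage 2: S1 = 2281/2; threaded value p + q = 2283; w = 6; total draws C(17,4) = 2380; favorable C(3,1)*C(14,3) = 1092; P = 39/85; answer 39/85

39/85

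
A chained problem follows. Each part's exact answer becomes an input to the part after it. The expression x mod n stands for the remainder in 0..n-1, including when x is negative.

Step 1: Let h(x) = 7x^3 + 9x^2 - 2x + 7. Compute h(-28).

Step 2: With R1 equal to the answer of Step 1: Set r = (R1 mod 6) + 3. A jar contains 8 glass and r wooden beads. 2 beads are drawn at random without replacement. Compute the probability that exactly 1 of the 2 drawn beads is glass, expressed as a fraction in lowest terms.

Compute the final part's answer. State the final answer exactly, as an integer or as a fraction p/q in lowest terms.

Step 1: 7*(-28)^3 + 9*(-28)^2 - 2*(-28)^1 + 7 = (-153664) + (7056) + (56) + (7) = -146545; answer -146545
Step 2: R1 = -146545; r = 8; total draws C(16,2) = 120; favorable C(8,1)*C(8,1) = 64; P = 8/15; answer 8/15

8/15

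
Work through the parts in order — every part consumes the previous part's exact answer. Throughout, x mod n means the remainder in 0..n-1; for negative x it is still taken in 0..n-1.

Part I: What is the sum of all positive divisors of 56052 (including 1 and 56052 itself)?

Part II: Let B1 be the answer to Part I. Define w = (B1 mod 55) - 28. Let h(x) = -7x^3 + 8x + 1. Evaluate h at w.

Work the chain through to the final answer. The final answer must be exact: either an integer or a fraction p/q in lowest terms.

-834

Part I: 56052 = 2^2 * 3^4 * 173; sigma = (1 + 2 + 4) * (1 + 3 + 9 + 27 + 81) * (1 + 173) = 7 * 121 * 174 = 147378; answer 147378
Part II: B1 = 147378; w = 5; -7*(5)^3 + 8*(5)^1 + 1 = (-875) + (40) + (1) = -834; answer -834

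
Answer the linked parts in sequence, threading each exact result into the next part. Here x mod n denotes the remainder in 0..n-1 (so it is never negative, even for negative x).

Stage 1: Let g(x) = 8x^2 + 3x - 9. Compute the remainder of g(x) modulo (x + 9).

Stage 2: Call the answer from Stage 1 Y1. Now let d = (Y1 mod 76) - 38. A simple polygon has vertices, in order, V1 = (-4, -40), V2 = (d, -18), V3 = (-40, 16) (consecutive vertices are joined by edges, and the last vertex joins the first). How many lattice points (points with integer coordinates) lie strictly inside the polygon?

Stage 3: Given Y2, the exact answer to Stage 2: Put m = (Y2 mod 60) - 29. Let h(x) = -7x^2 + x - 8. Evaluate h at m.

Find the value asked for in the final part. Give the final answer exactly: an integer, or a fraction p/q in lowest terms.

Stage 1: remainder = value at the root: 8*(-9)^2 + 3*(-9)^1 - 9 = (648) + (-27) + (-9) = 612; answer 612
Stage 2: Y1 = 612; d = -34; cross terms: (-4*-18 - -34*-40)=-1288, (-34*16 - -40*-18)=-1264, (-40*-40 - -4*16)=1664; twice the area = |-888| = 888; area = 444; boundary points = 2 + 2 + 4 = 8; strictly interior points = area - boundary/2 + 1 = 441; answer 441
Stage 3: Y2 = 441; m = -8; -7*(-8)^2 + 1*(-8)^1 - 8 = (-448) + (-8) + (-8) = -464; answer -464

-464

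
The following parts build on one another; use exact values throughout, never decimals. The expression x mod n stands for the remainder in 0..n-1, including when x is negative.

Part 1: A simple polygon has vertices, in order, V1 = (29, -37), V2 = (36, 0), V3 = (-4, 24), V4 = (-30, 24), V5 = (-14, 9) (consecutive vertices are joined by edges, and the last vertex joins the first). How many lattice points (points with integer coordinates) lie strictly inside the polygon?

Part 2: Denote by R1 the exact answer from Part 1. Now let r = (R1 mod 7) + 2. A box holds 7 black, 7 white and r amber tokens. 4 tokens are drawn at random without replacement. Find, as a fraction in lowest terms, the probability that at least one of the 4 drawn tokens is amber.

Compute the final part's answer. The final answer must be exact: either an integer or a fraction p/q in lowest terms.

Part 1: cross terms: (29*0 - 36*-37)=1332, (36*24 - -4*0)=864, (-4*24 - -30*24)=624, (-30*9 - -14*24)=66, (-14*-37 - 29*9)=257; twice the area = |3143| = 3143; area = 3143/2; boundary points = 1 + 8 + 26 + 1 + 1 = 37; strictly interior points = area - boundary/2 + 1 = 1554; answer 1554
Part 2: R1 = 1554; r = 2; total draws C(16,4) = 1820; complement C(14,4) = 1001; favorable 1820 - 1001 = 819; P = 9/20; answer 9/20

9/20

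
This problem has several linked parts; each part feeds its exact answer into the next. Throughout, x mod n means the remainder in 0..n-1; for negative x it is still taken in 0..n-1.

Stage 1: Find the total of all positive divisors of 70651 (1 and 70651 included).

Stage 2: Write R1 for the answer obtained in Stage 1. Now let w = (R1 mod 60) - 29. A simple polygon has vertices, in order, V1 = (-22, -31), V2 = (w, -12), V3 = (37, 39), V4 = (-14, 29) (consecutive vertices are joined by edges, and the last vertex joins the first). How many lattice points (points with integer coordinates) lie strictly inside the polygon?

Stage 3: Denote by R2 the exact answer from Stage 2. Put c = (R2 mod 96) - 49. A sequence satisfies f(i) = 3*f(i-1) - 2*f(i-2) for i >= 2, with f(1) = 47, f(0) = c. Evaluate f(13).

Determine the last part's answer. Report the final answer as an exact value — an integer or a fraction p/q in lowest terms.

737147

Stage 1: 70651 = 7 * 10093; sigma = (1 + 7) * (1 + 10093) = 8 * 10094 = 80752; answer 80752
Stage 2: R1 = 80752; w = 23; cross terms: (-22*-12 - 23*-31)=977, (23*39 - 37*-12)=1341, (37*29 - -14*39)=1619, (-14*-31 - -22*29)=1072; twice the area = |5009| = 5009; area = 5009/2; boundary points = 1 + 1 + 1 + 4 = 7; strictly interior points = area - boundary/2 + 1 = 2502; answer 2502
Stage 3: R2 = 2502; c = -43; f(2) = 3*(47) - 2*(-43) = 227; iterating: f(2)=227, f(3)=587, f(4)=1307, f(5)=2747, f(6)=5627, f(7)=11387, f(8)=22907, f(9)=45947, f(10)=92027, f(11)=184187, f(12)=368507, f(13)=737147; answer 737147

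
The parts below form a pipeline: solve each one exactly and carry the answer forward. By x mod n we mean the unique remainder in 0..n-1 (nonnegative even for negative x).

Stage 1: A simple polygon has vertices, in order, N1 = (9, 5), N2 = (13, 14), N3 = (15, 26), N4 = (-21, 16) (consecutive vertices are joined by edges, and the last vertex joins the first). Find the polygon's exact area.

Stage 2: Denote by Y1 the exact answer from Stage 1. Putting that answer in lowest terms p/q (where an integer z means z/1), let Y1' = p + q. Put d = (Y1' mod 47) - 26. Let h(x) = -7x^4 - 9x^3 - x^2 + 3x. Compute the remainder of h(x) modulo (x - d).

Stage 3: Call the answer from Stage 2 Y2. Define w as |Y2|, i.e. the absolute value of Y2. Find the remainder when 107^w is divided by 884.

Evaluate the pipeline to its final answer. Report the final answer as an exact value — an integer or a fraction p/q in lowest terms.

Stage 1: cross terms: (9*14 - 13*5)=61, (13*26 - 15*14)=128, (15*16 - -21*26)=786, (-21*5 - 9*16)=-249; twice the area = |726| = 726; area = 363; answer 363
Stage 2: Y1 = 363; threaded value p + q = 364; d = 9; remainder = value at the root: -7*(9)^4 - 9*(9)^3 - 1*(9)^2 + 3*(9)^1 = (-45927) + (-6561) + (-81) + (27) = -52542; answer -52542
Stage 3: Y2 = -52542; w = 52542; squarings mod 884: 107^1=107, 107^2=841, 107^4=81, 107^8=373, 107^16=341, 107^32=477, 107^64=341, 107^128=477, 107^256=341, 107^512=477, 107^1024=341, 107^2048=477, 107^4096=341, 107^8192=477, 107^16384=341, 107^32768=477; 107^52542 = 107^2 * 107^4 * 107^8 * 107^16 * 107^32 * 107^256 * 107^1024 * 107^2048 * 107^16384 * 107^32768 = 729 (mod 884); answer 729

729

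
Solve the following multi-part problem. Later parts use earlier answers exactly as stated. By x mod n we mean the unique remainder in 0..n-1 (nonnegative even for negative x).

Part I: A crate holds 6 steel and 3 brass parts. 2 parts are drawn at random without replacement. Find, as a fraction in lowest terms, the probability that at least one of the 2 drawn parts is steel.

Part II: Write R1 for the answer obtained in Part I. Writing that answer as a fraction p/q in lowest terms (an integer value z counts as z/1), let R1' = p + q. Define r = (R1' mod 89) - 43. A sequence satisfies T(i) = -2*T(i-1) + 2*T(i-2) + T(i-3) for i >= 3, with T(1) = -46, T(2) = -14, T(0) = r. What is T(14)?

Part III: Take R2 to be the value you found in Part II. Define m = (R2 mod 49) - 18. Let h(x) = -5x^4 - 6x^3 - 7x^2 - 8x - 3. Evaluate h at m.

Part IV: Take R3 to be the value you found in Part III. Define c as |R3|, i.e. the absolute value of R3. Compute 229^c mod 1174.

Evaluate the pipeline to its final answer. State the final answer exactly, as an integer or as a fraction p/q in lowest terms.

Part I: total draws C(9,2) = 36; complement C(3,2) = 3; favorable 36 - 3 = 33; P = 11/12; answer 11/12
Part II: R1 = 11/12; threaded value p + q = 23; r = -20; T(3) = -2*(-14) + 2*(-46) + 1*(-20) = -84; iterating: T(3)=-84, T(4)=94, T(5)=-370, T(6)=844, T(7)=-2334, T(8)=5986, T(9)=-15796, T(10)=41230, T(11)=-108066, T(12)=282796, T(13)=-740494, T(14)=1938514; answer 1938514
Part III: R2 = 1938514; m = 7; -5*(7)^4 - 6*(7)^3 - 7*(7)^2 - 8*(7)^1 - 3 = (-12005) + (-2058) + (-343) + (-56) + (-3) = -14465; answer -14465
Part IV: R3 = -14465; c = 14465; squarings mod 1174: 229^1=229, 229^2=785, 229^4=1049, 229^8=363, 229^16=281, 229^32=303, 229^64=237, 229^128=991, 229^256=617, 229^512=313, 229^1024=527, 229^2048=665, 229^4096=801, 229^8192=597; 229^14465 = 229^1 * 229^128 * 229^2048 * 229^4096 * 229^8192 = 1135 (mod 1174); answer 1135

1135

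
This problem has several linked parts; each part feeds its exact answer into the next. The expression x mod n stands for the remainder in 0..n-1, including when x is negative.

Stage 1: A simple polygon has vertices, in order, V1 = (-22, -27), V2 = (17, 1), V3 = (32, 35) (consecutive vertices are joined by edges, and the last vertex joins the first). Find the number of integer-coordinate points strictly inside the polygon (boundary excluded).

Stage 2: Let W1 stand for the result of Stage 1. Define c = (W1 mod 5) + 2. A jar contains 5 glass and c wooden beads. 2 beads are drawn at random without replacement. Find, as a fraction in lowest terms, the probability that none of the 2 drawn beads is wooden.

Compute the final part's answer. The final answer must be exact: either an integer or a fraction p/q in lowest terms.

Stage 1: cross terms: (-22*1 - 17*-27)=437, (17*35 - 32*1)=563, (32*-27 - -22*35)=-94; twice the area = |906| = 906; area = 453; boundary points = 1 + 1 + 2 = 4; strictly interior points = area - boundary/2 + 1 = 452; answer 452
Stage 2: W1 = 452; c = 4; total draws C(9,2) = 36; favorable C(5,2) = 10; P = 5/18; answer 5/18

5/18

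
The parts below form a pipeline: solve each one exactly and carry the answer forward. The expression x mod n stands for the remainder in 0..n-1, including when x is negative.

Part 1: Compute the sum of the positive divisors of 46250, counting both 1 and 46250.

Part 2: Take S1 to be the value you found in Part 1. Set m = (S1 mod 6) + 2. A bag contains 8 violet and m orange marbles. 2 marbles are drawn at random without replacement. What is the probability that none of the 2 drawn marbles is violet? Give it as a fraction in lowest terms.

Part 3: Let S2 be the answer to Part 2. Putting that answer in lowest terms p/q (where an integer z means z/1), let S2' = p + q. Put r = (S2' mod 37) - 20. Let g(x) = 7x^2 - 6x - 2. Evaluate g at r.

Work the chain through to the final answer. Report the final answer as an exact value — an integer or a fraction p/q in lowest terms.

Part 1: 46250 = 2 * 5^4 * 37; sigma = (1 + 2) * (1 + 5 + 25 + 125 + 625) * (1 + 37) = 3 * 781 * 38 = 89034; answer 89034
Part 2: S1 = 89034; m = 2; total draws C(10,2) = 45; favorable C(2,2) = 1; P = 1/45; answer 1/45
Part 3: S2 = 1/45; threaded value p + q = 46; r = -11; 7*(-11)^2 - 6*(-11)^1 - 2 = (847) + (66) + (-2) = 911; answer 911

911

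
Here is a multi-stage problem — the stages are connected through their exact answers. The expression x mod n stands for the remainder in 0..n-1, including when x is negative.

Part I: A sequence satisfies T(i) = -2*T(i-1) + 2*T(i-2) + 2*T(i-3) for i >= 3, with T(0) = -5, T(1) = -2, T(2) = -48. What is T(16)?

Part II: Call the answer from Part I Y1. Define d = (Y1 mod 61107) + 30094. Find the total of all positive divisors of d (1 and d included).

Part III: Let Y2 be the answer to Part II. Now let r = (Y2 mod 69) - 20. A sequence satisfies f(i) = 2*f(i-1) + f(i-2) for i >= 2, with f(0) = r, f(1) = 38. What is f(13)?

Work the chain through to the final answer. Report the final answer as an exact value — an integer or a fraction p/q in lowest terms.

Part I: T(3) = -2*(-48) + 2*(-2) + 2*(-5) = 82; iterating: T(3)=82, T(4)=-264, T(5)=596, T(6)=-1556, T(7)=3776, T(8)=-9472, T(9)=23384, T(10)=-58160, T(11)=144144, T(12)=-357840, T(13)=887648, T(14)=-2202688, T(15)=5464992, T(16)=-13560064; answer -13560064
Part II: Y1 = -13560064; d = 35784; 35784 = 2^3 * 3^2 * 7 * 71; sigma = (1 + 2 + 4 + 8) * (1 + 3 + 9) * (1 + 7) * (1 + 71) = 15 * 13 * 8 * 72 = 112320; answer 112320
Part III: Y2 = 112320; r = 37; f(2) = 2*(38) + 1*(37) = 113; iterating: f(2)=113, f(3)=264, f(4)=641, f(5)=1546, f(6)=3733, f(7)=9012, f(8)=21757, f(9)=52526, f(10)=126809, f(11)=306144, f(12)=739097, f(13)=1784338; answer 1784338

1784338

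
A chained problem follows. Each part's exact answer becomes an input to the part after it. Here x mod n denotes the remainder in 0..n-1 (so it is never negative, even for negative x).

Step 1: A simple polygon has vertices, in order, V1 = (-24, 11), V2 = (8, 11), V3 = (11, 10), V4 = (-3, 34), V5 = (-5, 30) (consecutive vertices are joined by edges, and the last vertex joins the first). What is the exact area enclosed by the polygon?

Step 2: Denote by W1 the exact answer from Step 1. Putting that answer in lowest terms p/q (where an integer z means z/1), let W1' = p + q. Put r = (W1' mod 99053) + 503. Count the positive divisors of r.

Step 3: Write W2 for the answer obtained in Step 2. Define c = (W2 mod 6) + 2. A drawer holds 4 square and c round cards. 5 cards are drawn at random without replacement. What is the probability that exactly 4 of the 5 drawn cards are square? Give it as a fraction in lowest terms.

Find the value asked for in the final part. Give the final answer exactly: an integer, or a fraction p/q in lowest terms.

Step 1: cross terms: (-24*11 - 8*11)=-352, (8*10 - 11*11)=-41, (11*34 - -3*10)=404, (-3*30 - -5*34)=80, (-5*11 - -24*30)=665; twice the area = |756| = 756; area = 378; answer 378
Step 2: W1 = 378; threaded value p + q = 379; r = 882; 882 = 2 * 3^2 * 7^2; number of divisors = (1+1) * (2+1) * (2+1) = 18; answer 18
Step 3: W2 = 18; c = 2; total draws C(6,5) = 6; favorable C(4,4)*C(2,1) = 2; P = 1/3; answer 1/3

1/3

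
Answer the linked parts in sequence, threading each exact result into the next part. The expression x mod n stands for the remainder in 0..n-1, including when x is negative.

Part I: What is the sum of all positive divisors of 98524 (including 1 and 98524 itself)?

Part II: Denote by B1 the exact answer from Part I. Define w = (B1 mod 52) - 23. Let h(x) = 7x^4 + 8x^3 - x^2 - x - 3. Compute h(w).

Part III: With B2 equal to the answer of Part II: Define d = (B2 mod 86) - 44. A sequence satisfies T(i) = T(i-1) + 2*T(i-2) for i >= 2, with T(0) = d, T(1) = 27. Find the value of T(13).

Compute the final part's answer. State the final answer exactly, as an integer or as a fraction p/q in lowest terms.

Part I: 98524 = 2^2 * 24631; sigma = (1 + 2 + 4) * (1 + 24631) = 7 * 24632 = 172424; answer 172424
Part II: B1 = 172424; w = 21; 7*(21)^4 + 8*(21)^3 - 1*(21)^2 - 1*(21)^1 - 3 = (1361367) + (74088) + (-441) + (-21) + (-3) = 1434990; answer 1434990
Part III: B2 = 1434990; d = 36; T(2) = 1*(27) + 2*(36) = 99; iterating: T(2)=99, T(3)=153, T(4)=351, T(5)=657, T(6)=1359, T(7)=2673, T(8)=5391, T(9)=10737, T(10)=21519, T(11)=42993, T(12)=86031, T(13)=172017; answer 172017

172017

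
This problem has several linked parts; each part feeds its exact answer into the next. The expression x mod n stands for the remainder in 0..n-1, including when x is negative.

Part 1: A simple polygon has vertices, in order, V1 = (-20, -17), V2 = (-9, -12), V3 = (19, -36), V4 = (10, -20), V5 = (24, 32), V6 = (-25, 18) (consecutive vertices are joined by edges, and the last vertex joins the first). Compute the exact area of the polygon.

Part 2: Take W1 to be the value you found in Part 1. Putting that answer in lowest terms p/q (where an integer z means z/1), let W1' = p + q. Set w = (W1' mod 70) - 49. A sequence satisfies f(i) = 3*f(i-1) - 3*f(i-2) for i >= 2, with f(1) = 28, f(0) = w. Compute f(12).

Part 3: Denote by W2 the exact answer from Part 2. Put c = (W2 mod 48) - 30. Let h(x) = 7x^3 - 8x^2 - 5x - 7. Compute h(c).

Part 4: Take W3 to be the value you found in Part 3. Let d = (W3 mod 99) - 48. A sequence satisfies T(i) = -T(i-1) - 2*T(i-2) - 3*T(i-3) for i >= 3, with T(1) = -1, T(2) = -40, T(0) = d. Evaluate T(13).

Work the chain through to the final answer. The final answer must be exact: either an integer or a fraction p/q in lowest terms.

Part 1: cross terms: (-20*-12 - -9*-17)=87, (-9*-36 - 19*-12)=552, (19*-20 - 10*-36)=-20, (10*32 - 24*-20)=800, (24*18 - -25*32)=1232, (-25*-17 - -20*18)=785; twice the area = |3436| = 3436; area = 1718; answer 1718
Part 2: W1 = 1718; threaded value p + q = 1719; w = -10; f(2) = 3*(28) - 3*(-10) = 114; iterating: f(2)=114, f(3)=258, f(4)=432, f(5)=522, f(6)=270, f(7)=-756, f(8)=-3078, f(9)=-6966, f(10)=-11664, f(11)=-14094, f(12)=-7290; answer -7290
Part 3: W2 = -7290; c = -24; 7*(-24)^3 - 8*(-24)^2 - 5*(-24)^1 - 7 = (-96768) + (-4608) + (120) + (-7) = -101263; answer -101263
Part 4: W3 = -101263; d = -34; T(3) = -1*(-40) - 2*(-1) - 3*(-34) = 144; iterating: T(3)=144, T(4)=-61, T(5)=-107, T(6)=-203, T(7)=600, T(8)=127, T(9)=-718, T(10)=-1336, T(11)=2391, T(12)=2435, T(13)=-3209; answer -3209

-3209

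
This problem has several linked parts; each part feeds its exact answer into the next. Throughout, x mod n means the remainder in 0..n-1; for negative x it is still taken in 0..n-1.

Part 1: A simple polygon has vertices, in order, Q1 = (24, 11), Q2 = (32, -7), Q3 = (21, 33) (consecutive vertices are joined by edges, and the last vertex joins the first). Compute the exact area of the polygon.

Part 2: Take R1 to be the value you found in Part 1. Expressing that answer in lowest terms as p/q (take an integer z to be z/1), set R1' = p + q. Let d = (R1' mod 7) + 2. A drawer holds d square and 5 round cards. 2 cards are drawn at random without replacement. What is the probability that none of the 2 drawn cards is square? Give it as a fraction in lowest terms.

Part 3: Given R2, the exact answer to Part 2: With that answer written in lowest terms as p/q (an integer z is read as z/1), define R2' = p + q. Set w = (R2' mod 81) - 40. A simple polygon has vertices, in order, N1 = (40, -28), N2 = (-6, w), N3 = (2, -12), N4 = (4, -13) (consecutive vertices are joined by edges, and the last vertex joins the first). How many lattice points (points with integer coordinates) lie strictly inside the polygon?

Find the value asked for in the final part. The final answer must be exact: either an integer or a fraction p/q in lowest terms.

237

Part 1: cross terms: (24*-7 - 32*11)=-520, (32*33 - 21*-7)=1203, (21*11 - 24*33)=-561; twice the area = |122| = 122; area = 61; answer 61
Part 2: R1 = 61; threaded value p + q = 62; d = 8; total draws C(13,2) = 78; favorable C(5,2) = 10; P = 5/39; answer 5/39
Part 3: R2 = 5/39; threaded value p + q = 44; w = 4; cross terms: (40*4 - -6*-28)=-8, (-6*-12 - 2*4)=64, (2*-13 - 4*-12)=22, (4*-28 - 40*-13)=408; twice the area = |486| = 486; area = 243; boundary points = 2 + 8 + 1 + 3 = 14; strictly interior points = area - boundary/2 + 1 = 237; answer 237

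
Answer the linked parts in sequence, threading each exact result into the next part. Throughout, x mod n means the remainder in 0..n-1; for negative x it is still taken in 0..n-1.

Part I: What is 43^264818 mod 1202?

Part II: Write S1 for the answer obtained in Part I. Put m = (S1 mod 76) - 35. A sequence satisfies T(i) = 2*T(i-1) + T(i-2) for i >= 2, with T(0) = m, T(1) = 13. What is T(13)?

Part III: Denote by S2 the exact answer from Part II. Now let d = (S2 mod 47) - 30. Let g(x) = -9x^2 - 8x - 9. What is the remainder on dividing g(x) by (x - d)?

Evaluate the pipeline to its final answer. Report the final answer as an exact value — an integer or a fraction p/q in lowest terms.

Part I: squarings mod 1202: 43^1=43, 43^2=647, 43^4=313, 43^8=607, 43^16=637, 43^32=695, 43^64=1023, 43^128=789, 43^256=1087, 43^512=3, 43^1024=9, 43^2048=81, 43^4096=551, 43^8192=697, 43^16384=201, 43^32768=735, 43^65536=527, 43^131072=67, 43^262144=883; 43^264818 = 43^2 * 43^16 * 43^32 * 43^64 * 43^512 * 43^2048 * 43^262144 = 679 (mod 1202); answer 679
Part II: S1 = 679; m = 36; T(2) = 2*(13) + 1*(36) = 62; iterating: T(2)=62, T(3)=137, T(4)=336, T(5)=809, T(6)=1954, T(7)=4717, T(8)=11388, T(9)=27493, T(10)=66374, T(11)=160241, T(12)=386856, T(13)=933953; answer 933953
Part III: S2 = 933953; d = -14; remainder = value at the root: -9*(-14)^2 - 8*(-14)^1 - 9 = (-1764) + (112) + (-9) = -1661; answer -1661

-1661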